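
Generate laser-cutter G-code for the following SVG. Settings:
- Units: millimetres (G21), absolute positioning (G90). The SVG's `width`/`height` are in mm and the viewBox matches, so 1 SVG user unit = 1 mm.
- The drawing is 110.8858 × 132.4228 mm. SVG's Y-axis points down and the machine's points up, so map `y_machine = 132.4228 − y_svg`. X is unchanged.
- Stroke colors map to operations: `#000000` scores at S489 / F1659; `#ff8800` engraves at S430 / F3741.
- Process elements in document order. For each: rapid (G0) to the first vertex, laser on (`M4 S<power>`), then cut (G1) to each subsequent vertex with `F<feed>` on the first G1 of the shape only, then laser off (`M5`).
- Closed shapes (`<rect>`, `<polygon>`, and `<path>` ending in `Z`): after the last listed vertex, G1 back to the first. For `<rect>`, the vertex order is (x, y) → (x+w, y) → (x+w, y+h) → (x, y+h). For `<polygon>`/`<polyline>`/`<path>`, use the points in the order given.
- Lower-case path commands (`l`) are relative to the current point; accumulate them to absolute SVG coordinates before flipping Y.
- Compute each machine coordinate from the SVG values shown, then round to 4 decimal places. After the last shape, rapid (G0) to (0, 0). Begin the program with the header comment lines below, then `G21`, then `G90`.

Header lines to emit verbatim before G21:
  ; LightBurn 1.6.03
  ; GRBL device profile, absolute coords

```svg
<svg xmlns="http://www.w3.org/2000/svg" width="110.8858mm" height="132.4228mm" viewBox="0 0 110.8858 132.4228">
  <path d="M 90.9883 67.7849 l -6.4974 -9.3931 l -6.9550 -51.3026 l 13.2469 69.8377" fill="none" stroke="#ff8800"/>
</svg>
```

; LightBurn 1.6.03
; GRBL device profile, absolute coords
G21
G90
G0 X90.9883 Y64.6379
M4 S430
G1 X84.4909 Y74.0310 F3741
G1 X77.5359 Y125.3336
G1 X90.7828 Y55.4959
M5
G0 X0.0000 Y0.0000

viewBox `0 0 110.8858 132.4228` with mm width/height → 1 unit = 1 mm. Flip: y_m = 132.4228 − y_svg.

**Shape 1** — `<path>` open polyline, stroke `#ff8800` → engrave (S430, F3741). Machine vertices: (90.9883,64.6379) → (84.4909,74.0310) → (77.5359,125.3336) → (90.7828,55.4959). Open path.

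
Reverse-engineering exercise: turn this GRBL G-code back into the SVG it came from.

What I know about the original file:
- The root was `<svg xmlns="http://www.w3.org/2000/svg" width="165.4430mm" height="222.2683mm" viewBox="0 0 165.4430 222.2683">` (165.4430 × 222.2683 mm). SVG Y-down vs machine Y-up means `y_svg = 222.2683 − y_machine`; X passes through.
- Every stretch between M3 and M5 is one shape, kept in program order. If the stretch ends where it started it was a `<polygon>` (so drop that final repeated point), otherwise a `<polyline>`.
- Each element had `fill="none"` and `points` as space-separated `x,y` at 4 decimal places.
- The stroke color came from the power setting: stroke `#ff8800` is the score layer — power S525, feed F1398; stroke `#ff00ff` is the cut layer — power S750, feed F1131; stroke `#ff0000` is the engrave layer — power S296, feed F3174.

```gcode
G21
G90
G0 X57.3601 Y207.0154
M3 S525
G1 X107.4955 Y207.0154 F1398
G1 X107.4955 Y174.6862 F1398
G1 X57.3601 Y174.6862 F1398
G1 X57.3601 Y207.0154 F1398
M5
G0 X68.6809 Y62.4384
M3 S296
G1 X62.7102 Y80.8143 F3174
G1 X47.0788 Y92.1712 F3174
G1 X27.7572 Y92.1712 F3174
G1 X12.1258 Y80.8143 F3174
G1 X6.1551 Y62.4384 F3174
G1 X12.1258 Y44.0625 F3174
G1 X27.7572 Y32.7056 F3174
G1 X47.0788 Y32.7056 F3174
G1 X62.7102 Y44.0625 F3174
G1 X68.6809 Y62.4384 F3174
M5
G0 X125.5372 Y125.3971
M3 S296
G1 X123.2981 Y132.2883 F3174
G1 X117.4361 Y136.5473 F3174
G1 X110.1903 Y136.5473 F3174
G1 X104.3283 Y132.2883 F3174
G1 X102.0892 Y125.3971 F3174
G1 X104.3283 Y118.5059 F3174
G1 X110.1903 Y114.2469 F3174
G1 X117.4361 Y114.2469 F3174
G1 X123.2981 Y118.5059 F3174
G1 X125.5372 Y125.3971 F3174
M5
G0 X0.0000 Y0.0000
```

Machine Y-up, SVG Y-down with viewBox height 222.2683, so y_svg = 222.2683 − y_machine; X carries over.

Run 1: S525 ⇒ score layer `#ff8800`. The run returns to its start, so emit a `<polygon>` with points (Y-flipped): 57.3601,15.2529 107.4955,15.2529 107.4955,47.5821 57.3601,47.5821.

Run 2: the run's S296 means `#ff0000` (engrave). The run returns to its start, so emit a `<polygon>` with points (Y-flipped): 68.6809,159.8299 62.7102,141.4540 47.0788,130.0971 27.7572,130.0971 12.1258,141.4540 6.1551,159.8299 12.1258,178.2058 27.7572,189.5627 47.0788,189.5627 62.7102,178.2058.

Run 3: the run's S296 means `#ff0000` (engrave). The run returns to its start, so emit a `<polygon>` with points (Y-flipped): 125.5372,96.8712 123.2981,89.9800 117.4361,85.7210 110.1903,85.7210 104.3283,89.9800 102.0892,96.8712 104.3283,103.7624 110.1903,108.0214 117.4361,108.0214 123.2981,103.7624.

<svg xmlns="http://www.w3.org/2000/svg" width="165.4430mm" height="222.2683mm" viewBox="0 0 165.4430 222.2683">
  <polygon points="57.3601,15.2529 107.4955,15.2529 107.4955,47.5821 57.3601,47.5821" fill="none" stroke="#ff8800"/>
  <polygon points="68.6809,159.8299 62.7102,141.4540 47.0788,130.0971 27.7572,130.0971 12.1258,141.4540 6.1551,159.8299 12.1258,178.2058 27.7572,189.5627 47.0788,189.5627 62.7102,178.2058" fill="none" stroke="#ff0000"/>
  <polygon points="125.5372,96.8712 123.2981,89.9800 117.4361,85.7210 110.1903,85.7210 104.3283,89.9800 102.0892,96.8712 104.3283,103.7624 110.1903,108.0214 117.4361,108.0214 123.2981,103.7624" fill="none" stroke="#ff0000"/>
</svg>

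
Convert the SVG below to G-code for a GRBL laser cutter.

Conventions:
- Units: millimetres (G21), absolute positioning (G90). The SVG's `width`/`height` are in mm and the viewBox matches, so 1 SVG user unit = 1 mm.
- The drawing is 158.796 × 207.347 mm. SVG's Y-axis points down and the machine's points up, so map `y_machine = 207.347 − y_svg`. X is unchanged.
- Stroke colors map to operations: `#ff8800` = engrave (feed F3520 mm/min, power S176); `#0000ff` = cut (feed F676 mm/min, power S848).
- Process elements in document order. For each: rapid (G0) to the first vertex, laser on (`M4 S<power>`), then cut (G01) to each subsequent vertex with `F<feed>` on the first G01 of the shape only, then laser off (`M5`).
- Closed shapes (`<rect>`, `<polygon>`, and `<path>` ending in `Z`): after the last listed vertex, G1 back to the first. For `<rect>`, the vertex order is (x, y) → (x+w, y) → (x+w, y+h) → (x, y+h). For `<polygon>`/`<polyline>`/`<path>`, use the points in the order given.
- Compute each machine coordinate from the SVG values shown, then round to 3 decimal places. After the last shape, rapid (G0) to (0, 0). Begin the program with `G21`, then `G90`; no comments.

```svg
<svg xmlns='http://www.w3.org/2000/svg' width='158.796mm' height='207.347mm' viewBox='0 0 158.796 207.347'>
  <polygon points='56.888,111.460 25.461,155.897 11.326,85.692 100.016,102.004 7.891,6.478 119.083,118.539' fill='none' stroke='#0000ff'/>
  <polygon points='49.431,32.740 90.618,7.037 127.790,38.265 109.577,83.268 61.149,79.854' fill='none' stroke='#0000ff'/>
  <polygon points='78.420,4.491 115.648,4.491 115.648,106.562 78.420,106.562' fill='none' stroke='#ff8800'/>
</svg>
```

G21
G90
G0 X56.888 Y95.887
M4 S848
G01 X25.461 Y51.450 F676
G01 X11.326 Y121.655
G01 X100.016 Y105.343
G01 X7.891 Y200.869
G01 X119.083 Y88.808
G01 X56.888 Y95.887
M5
G0 X49.431 Y174.607
M4 S848
G01 X90.618 Y200.310 F676
G01 X127.790 Y169.082
G01 X109.577 Y124.079
G01 X61.149 Y127.493
G01 X49.431 Y174.607
M5
G0 X78.420 Y202.856
M4 S176
G01 X115.648 Y202.856 F3520
G01 X115.648 Y100.785
G01 X78.420 Y100.785
G01 X78.420 Y202.856
M5
G0 X0.000 Y0.000

1 u = 1 mm; y_m = 207.347 − y.

[1] `<polygon>` closed polygon, #0000ff→cut S848 F676: (56.888,95.887) → (25.461,51.450) → (11.326,121.655) → (100.016,105.343) → (7.891,200.869) → (119.083,88.808) → (56.888,95.887) (closed)

[2] `<polygon>` regular polygon, #0000ff→cut S848 F676: (49.431,174.607) → (90.618,200.310) → (127.790,169.082) → (109.577,124.079) → (61.149,127.493) → (49.431,174.607) (closed)

[3] `<polygon>` rectangle, #ff8800→engrave S176 F3520: (78.420,202.856) → (115.648,202.856) → (115.648,100.785) → (78.420,100.785) → (78.420,202.856) (closed)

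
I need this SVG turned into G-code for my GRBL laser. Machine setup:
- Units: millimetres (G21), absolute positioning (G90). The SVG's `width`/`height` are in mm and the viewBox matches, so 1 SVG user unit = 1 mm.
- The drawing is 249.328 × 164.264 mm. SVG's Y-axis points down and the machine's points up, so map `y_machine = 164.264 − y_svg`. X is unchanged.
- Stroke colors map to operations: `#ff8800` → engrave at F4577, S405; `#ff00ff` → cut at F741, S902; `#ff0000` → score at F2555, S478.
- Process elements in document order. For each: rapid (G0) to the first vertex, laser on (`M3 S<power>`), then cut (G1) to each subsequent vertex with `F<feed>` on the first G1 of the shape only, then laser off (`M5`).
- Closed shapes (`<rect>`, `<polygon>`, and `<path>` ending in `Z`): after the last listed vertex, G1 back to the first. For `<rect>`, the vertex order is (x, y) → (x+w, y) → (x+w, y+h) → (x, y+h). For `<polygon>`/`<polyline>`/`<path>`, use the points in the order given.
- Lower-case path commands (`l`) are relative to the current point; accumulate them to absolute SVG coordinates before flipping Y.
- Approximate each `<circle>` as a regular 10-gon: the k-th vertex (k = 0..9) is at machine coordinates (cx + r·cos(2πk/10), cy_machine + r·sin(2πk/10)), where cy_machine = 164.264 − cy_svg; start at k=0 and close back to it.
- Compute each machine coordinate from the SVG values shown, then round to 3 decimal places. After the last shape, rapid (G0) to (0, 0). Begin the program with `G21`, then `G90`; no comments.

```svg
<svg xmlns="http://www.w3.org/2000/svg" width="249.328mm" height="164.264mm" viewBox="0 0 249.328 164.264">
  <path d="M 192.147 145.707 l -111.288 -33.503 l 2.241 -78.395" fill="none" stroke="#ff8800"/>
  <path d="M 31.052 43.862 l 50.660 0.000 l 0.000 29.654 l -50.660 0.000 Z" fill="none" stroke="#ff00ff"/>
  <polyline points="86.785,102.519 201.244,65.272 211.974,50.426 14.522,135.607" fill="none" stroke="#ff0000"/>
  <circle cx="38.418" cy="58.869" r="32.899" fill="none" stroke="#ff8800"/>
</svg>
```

Since the viewBox matches the mm dimensions, user units are millimetres directly. The only transform is the Y-flip y_m = 164.264 − y_svg.

Shape 1 is a open polyline drawn with `<path>`. Its stroke #ff8800 means engrave at S405, F4577. After flipping Y the toolpath is (192.147,18.557) → (80.859,52.060) → (83.100,130.455).

Shape 2 is a rectangle drawn with `<path>`. Its stroke #ff00ff means cut at S902, F741. After flipping Y the toolpath is (31.052,120.402) → (81.712,120.402) → (81.712,90.748) → (31.052,90.748) → (31.052,120.402), returning to the start.

Shape 3 is a open polyline drawn with `<polyline>`. Its stroke #ff0000 means score at S478, F2555. After flipping Y the toolpath is (86.785,61.745) → (201.244,98.992) → (211.974,113.838) → (14.522,28.657).

Shape 4 is a circle drawn with `<circle>`. Its stroke #ff8800 means engrave at S405, F4577. After flipping Y the toolpath is (71.317,105.395) → (65.034,124.733) → (48.584,136.684) → (28.252,136.684) → (11.802,124.733) → (5.519,105.395) → (11.802,86.057) → (28.252,74.106) → (48.584,74.106) → (65.034,86.057) → (71.317,105.395), returning to the start.

G21
G90
G0 X192.147 Y18.557
M3 S405
G1 X80.859 Y52.060 F4577
G1 X83.100 Y130.455
M5
G0 X31.052 Y120.402
M3 S902
G1 X81.712 Y120.402 F741
G1 X81.712 Y90.748
G1 X31.052 Y90.748
G1 X31.052 Y120.402
M5
G0 X86.785 Y61.745
M3 S478
G1 X201.244 Y98.992 F2555
G1 X211.974 Y113.838
G1 X14.522 Y28.657
M5
G0 X71.317 Y105.395
M3 S405
G1 X65.034 Y124.733 F4577
G1 X48.584 Y136.684
G1 X28.252 Y136.684
G1 X11.802 Y124.733
G1 X5.519 Y105.395
G1 X11.802 Y86.057
G1 X28.252 Y74.106
G1 X48.584 Y74.106
G1 X65.034 Y86.057
G1 X71.317 Y105.395
M5
G0 X0.000 Y0.000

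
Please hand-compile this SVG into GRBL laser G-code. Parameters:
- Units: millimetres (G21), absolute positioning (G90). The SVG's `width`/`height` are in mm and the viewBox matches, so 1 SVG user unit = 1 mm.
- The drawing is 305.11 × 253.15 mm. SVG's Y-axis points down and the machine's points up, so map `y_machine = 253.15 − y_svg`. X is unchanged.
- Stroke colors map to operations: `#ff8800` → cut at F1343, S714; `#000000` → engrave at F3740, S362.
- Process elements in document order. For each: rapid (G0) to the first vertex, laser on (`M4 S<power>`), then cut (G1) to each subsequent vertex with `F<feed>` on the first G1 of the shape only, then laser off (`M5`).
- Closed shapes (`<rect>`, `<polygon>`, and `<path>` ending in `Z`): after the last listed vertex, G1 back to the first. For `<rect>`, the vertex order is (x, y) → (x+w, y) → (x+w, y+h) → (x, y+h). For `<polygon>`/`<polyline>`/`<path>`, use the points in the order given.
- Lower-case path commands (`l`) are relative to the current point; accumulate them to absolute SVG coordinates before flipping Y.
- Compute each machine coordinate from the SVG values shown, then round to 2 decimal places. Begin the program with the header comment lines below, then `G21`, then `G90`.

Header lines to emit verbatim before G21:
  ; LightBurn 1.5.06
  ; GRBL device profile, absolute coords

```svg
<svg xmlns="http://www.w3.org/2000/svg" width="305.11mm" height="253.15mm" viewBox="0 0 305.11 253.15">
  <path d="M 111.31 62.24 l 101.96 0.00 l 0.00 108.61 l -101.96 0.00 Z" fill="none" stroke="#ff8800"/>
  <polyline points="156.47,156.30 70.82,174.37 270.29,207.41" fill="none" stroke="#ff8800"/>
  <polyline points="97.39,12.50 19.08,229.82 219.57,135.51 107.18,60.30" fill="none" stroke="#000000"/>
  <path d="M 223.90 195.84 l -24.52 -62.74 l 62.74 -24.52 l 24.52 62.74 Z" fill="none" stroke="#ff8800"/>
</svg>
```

1 u = 1 mm; y_m = 253.15 − y.

[1] `<path>` rectangle, #ff8800→cut S714 F1343: (111.31,190.91) → (213.27,190.91) → (213.27,82.30) → (111.31,82.30) → (111.31,190.91) (closed)

[2] `<polyline>` open polyline, #ff8800→cut S714 F1343: (156.47,96.85) → (70.82,78.78) → (270.29,45.74)

[3] `<polyline>` open polyline, #000000→engrave S362 F3740: (97.39,240.65) → (19.08,23.33) → (219.57,117.64) → (107.18,192.85)

[4] `<path>` regular polygon, #ff8800→cut S714 F1343: (223.90,57.31) → (199.38,120.05) → (262.12,144.57) → (286.64,81.83) → (223.90,57.31) (closed)

; LightBurn 1.5.06
; GRBL device profile, absolute coords
G21
G90
G0 X111.31 Y190.91
M4 S714
G1 X213.27 Y190.91 F1343
G1 X213.27 Y82.30
G1 X111.31 Y82.30
G1 X111.31 Y190.91
M5
G0 X156.47 Y96.85
M4 S714
G1 X70.82 Y78.78 F1343
G1 X270.29 Y45.74
M5
G0 X97.39 Y240.65
M4 S362
G1 X19.08 Y23.33 F3740
G1 X219.57 Y117.64
G1 X107.18 Y192.85
M5
G0 X223.90 Y57.31
M4 S714
G1 X199.38 Y120.05 F1343
G1 X262.12 Y144.57
G1 X286.64 Y81.83
G1 X223.90 Y57.31
M5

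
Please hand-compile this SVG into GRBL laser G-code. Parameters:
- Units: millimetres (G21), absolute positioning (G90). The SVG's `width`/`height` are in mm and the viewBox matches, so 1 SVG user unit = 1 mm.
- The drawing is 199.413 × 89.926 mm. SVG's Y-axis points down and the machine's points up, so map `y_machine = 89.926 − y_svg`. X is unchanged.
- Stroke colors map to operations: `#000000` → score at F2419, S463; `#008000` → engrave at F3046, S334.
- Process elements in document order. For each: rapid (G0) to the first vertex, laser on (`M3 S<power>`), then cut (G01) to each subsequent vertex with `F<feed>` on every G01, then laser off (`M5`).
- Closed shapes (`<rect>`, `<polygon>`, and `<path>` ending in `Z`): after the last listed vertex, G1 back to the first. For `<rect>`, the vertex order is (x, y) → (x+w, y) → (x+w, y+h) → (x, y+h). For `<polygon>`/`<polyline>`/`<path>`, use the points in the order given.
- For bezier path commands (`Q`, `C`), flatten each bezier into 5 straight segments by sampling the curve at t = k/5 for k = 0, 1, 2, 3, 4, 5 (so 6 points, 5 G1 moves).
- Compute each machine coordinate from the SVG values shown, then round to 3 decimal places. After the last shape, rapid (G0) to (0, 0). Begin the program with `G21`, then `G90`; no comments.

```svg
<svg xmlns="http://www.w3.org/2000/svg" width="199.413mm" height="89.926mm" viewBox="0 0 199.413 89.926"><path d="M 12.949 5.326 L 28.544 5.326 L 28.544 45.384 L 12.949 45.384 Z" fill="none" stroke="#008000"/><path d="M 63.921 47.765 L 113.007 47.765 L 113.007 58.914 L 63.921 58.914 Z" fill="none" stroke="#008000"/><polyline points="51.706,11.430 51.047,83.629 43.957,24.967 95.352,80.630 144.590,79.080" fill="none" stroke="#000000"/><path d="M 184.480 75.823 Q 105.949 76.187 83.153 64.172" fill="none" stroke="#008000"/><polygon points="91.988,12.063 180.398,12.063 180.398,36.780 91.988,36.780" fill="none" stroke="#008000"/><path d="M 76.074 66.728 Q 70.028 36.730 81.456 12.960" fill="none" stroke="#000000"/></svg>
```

G21
G90
G0 X12.949 Y84.600
M3 S334
G01 X28.544 Y84.600 F3046
G01 X28.544 Y44.542 F3046
G01 X12.949 Y44.542 F3046
G01 X12.949 Y84.600 F3046
M5
G0 X63.921 Y42.161
M3 S334
G01 X113.007 Y42.161 F3046
G01 X113.007 Y31.012 F3046
G01 X63.921 Y31.012 F3046
G01 X63.921 Y42.161 F3046
M5
G0 X51.706 Y78.496
M3 S463
G01 X51.047 Y6.297 F2419
G01 X43.957 Y64.959 F2419
G01 X95.352 Y9.296 F2419
G01 X144.590 Y10.846 F2419
M5
G0 X184.480 Y14.103
M3 S334
G01 X155.297 Y14.453 F3046
G01 X130.573 Y15.792 F3046
G01 X110.307 Y18.123 F3046
G01 X94.501 Y21.443 F3046
G01 X83.153 Y25.754 F3046
M5
G0 X91.988 Y77.863
M3 S334
G01 X180.398 Y77.863 F3046
G01 X180.398 Y53.146 F3046
G01 X91.988 Y53.146 F3046
G01 X91.988 Y77.863 F3046
M5
G0 X76.074 Y23.198
M3 S463
G01 X74.355 Y34.948 F2419
G01 X74.033 Y46.200 F2419
G01 X75.109 Y56.954 F2419
G01 X77.584 Y67.209 F2419
G01 X81.456 Y76.966 F2419
M5
G0 X0.000 Y0.000

1 u = 1 mm; y_m = 89.926 − y.

[1] `<path>` rectangle, #008000→engrave S334 F3046: (12.949,84.600) → (28.544,84.600) → (28.544,44.542) → (12.949,44.542) → (12.949,84.600) (closed)

[2] `<path>` rectangle, #008000→engrave S334 F3046: (63.921,42.161) → (113.007,42.161) → (113.007,31.012) → (63.921,31.012) → (63.921,42.161) (closed)

[3] `<polyline>` open polyline, #000000→score S463 F2419: (51.706,78.496) → (51.047,6.297) → (43.957,64.959) → (95.352,9.296) → (144.590,10.846)

[4] `<path>` quadratic bezier, #008000→engrave S334 F3046: (184.480,14.103) → (155.297,14.453) → (130.573,15.792) → (110.307,18.123) → (94.501,21.443) → (83.153,25.754)

[5] `<polygon>` rectangle, #008000→engrave S334 F3046: (91.988,77.863) → (180.398,77.863) → (180.398,53.146) → (91.988,53.146) → (91.988,77.863) (closed)

[6] `<path>` quadratic bezier, #000000→score S463 F2419: (76.074,23.198) → (74.355,34.948) → (74.033,46.200) → (75.109,56.954) → (77.584,67.209) → (81.456,76.966)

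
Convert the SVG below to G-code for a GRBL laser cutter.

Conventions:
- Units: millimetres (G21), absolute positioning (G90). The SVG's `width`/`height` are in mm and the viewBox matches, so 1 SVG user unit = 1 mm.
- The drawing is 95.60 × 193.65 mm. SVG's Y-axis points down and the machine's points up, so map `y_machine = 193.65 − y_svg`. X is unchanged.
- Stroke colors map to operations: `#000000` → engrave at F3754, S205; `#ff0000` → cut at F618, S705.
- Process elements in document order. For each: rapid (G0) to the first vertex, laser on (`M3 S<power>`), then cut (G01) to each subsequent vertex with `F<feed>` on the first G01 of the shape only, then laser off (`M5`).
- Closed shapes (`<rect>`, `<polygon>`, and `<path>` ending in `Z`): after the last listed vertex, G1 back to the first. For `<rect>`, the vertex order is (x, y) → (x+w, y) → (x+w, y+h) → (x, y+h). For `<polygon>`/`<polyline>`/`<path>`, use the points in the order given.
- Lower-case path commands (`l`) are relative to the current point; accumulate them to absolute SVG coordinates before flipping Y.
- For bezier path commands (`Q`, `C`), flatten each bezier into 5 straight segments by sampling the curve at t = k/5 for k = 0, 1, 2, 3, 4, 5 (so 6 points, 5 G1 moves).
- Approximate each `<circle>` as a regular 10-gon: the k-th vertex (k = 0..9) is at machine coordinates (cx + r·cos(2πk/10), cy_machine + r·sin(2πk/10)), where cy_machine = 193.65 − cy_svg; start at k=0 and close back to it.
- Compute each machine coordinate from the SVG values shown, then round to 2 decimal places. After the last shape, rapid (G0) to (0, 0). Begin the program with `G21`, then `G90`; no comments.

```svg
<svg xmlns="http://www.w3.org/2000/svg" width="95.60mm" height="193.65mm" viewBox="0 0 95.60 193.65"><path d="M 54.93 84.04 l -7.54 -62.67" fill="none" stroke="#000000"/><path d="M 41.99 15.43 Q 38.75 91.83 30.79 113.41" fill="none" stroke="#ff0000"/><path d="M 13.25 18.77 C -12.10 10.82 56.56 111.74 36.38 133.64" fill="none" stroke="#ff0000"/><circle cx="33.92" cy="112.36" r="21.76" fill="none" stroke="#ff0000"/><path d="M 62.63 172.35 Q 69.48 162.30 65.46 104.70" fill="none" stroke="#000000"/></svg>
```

Since the viewBox matches the mm dimensions, user units are millimetres directly. The only transform is the Y-flip y_m = 193.65 − y_svg.

Shape 1 is a line segment drawn with `<path>`. Its stroke #000000 means engrave at S205, F3754. After flipping Y the toolpath is (54.93,109.61) → (47.39,172.28).

Shape 2 is a quadratic bezier drawn with `<path>`. Its stroke #ff0000 means cut at S705, F618. After flipping Y the toolpath is (41.99,178.22) → (40.51,149.85) → (38.64,125.87) → (36.40,106.28) → (33.79,91.06) → (30.79,80.24).

Shape 3 is a cubic bezier drawn with `<path>`. Its stroke #ff0000 means cut at S705, F618. After flipping Y the toolpath is (13.25,174.88) → (7.86,168.09) → (16.25,144.19) → (29.66,112.19) → (39.29,81.13) → (36.38,60.01).

Shape 4 is a circle drawn with `<circle>`. Its stroke #ff0000 means cut at S705, F618. After flipping Y the toolpath is (55.68,81.29) → (51.52,94.08) → (40.64,101.98) → (27.20,101.98) → (16.32,94.08) → (12.16,81.29) → (16.32,68.50) → (27.20,60.60) → (40.64,60.60) → (51.52,68.50) → (55.68,81.29), returning to the start.

Shape 5 is a quadratic bezier drawn with `<path>`. Its stroke #000000 means engrave at S205, F3754. After flipping Y the toolpath is (62.63,21.30) → (64.94,27.22) → (66.37,36.95) → (66.94,50.48) → (66.63,67.81) → (65.46,88.95).

G21
G90
G0 X54.93 Y109.61
M3 S205
G01 X47.39 Y172.28 F3754
M5
G0 X41.99 Y178.22
M3 S705
G01 X40.51 Y149.85 F618
G01 X38.64 Y125.87
G01 X36.40 Y106.28
G01 X33.79 Y91.06
G01 X30.79 Y80.24
M5
G0 X13.25 Y174.88
M3 S705
G01 X7.86 Y168.09 F618
G01 X16.25 Y144.19
G01 X29.66 Y112.19
G01 X39.29 Y81.13
G01 X36.38 Y60.01
M5
G0 X55.68 Y81.29
M3 S705
G01 X51.52 Y94.08 F618
G01 X40.64 Y101.98
G01 X27.20 Y101.98
G01 X16.32 Y94.08
G01 X12.16 Y81.29
G01 X16.32 Y68.50
G01 X27.20 Y60.60
G01 X40.64 Y60.60
G01 X51.52 Y68.50
G01 X55.68 Y81.29
M5
G0 X62.63 Y21.30
M3 S205
G01 X64.94 Y27.22 F3754
G01 X66.37 Y36.95
G01 X66.94 Y50.48
G01 X66.63 Y67.81
G01 X65.46 Y88.95
M5
G0 X0.00 Y0.00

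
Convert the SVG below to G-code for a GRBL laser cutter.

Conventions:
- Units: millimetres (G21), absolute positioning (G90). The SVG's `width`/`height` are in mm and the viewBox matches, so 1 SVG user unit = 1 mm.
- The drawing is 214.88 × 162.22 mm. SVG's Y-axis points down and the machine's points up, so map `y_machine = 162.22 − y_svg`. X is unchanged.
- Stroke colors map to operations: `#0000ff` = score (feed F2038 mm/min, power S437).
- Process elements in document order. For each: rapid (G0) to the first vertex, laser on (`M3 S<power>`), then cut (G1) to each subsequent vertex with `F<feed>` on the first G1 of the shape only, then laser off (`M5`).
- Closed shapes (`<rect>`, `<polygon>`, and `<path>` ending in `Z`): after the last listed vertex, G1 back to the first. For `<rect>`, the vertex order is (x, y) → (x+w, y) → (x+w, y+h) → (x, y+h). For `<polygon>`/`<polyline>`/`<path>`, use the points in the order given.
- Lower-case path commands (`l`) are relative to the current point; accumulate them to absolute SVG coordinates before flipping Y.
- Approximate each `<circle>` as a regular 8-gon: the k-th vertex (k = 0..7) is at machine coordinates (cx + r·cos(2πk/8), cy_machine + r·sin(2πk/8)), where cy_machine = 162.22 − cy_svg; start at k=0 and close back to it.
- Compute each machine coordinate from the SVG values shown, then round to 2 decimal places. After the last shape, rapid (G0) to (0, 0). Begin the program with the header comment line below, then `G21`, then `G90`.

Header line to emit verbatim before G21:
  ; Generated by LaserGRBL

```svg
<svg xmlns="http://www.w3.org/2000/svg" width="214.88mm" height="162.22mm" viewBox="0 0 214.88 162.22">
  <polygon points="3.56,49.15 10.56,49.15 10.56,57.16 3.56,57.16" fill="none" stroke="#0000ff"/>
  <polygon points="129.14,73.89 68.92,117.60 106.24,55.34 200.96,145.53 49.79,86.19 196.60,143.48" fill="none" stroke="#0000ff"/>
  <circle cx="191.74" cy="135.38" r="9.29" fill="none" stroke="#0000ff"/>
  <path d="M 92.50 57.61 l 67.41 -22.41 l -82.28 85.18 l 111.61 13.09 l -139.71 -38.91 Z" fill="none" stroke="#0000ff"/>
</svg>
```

Since the viewBox matches the mm dimensions, user units are millimetres directly. The only transform is the Y-flip y_m = 162.22 − y_svg.

Shape 1 is a rectangle drawn with `<polygon>`. Its stroke #0000ff means score at S437, F2038. After flipping Y the toolpath is (3.56,113.07) → (10.56,113.07) → (10.56,105.06) → (3.56,105.06) → (3.56,113.07), returning to the start.

Shape 2 is a closed polygon drawn with `<polygon>`. Its stroke #0000ff means score at S437, F2038. After flipping Y the toolpath is (129.14,88.33) → (68.92,44.62) → (106.24,106.88) → (200.96,16.69) → (49.79,76.03) → (196.60,18.74) → (129.14,88.33), returning to the start.

Shape 3 is a circle drawn with `<circle>`. Its stroke #0000ff means score at S437, F2038. After flipping Y the toolpath is (201.03,26.84) → (198.31,33.41) → (191.74,36.13) → (185.17,33.41) → (182.45,26.84) → (185.17,20.27) → (191.74,17.55) → (198.31,20.27) → (201.03,26.84), returning to the start.

Shape 4 is a closed polygon drawn with `<path>`. Its stroke #0000ff means score at S437, F2038. After flipping Y the toolpath is (92.50,104.61) → (159.91,127.02) → (77.63,41.84) → (189.24,28.75) → (49.53,67.66) → (92.50,104.61), returning to the start.

; Generated by LaserGRBL
G21
G90
G0 X3.56 Y113.07
M3 S437
G1 X10.56 Y113.07 F2038
G1 X10.56 Y105.06
G1 X3.56 Y105.06
G1 X3.56 Y113.07
M5
G0 X129.14 Y88.33
M3 S437
G1 X68.92 Y44.62 F2038
G1 X106.24 Y106.88
G1 X200.96 Y16.69
G1 X49.79 Y76.03
G1 X196.60 Y18.74
G1 X129.14 Y88.33
M5
G0 X201.03 Y26.84
M3 S437
G1 X198.31 Y33.41 F2038
G1 X191.74 Y36.13
G1 X185.17 Y33.41
G1 X182.45 Y26.84
G1 X185.17 Y20.27
G1 X191.74 Y17.55
G1 X198.31 Y20.27
G1 X201.03 Y26.84
M5
G0 X92.50 Y104.61
M3 S437
G1 X159.91 Y127.02 F2038
G1 X77.63 Y41.84
G1 X189.24 Y28.75
G1 X49.53 Y67.66
G1 X92.50 Y104.61
M5
G0 X0.00 Y0.00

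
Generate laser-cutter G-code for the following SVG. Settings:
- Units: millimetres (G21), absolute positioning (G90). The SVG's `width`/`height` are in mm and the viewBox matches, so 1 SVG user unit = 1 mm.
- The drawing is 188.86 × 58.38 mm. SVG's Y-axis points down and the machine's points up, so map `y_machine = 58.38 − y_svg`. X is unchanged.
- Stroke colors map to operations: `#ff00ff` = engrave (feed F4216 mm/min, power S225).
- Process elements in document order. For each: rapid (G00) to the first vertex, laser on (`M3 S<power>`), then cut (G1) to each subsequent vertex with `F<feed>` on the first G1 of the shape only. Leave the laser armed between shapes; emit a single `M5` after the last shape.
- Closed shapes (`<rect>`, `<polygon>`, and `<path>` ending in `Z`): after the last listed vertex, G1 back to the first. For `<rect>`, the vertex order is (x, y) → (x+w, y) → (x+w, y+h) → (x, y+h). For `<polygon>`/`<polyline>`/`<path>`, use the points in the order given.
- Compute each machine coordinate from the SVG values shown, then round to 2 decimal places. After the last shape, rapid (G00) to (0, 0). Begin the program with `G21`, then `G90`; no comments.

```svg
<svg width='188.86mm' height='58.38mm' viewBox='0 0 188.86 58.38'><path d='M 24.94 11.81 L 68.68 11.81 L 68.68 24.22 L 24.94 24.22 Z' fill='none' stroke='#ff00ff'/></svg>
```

1 u = 1 mm; y_m = 58.38 − y.

[1] `<path>` rectangle, #ff00ff→engrave S225 F4216: (24.94,46.57) → (68.68,46.57) → (68.68,34.16) → (24.94,34.16) → (24.94,46.57) (closed)

G21
G90
G00 X24.94 Y46.57
M3 S225
G1 X68.68 Y46.57 F4216
G1 X68.68 Y34.16
G1 X24.94 Y34.16
G1 X24.94 Y46.57
M5
G00 X0.00 Y0.00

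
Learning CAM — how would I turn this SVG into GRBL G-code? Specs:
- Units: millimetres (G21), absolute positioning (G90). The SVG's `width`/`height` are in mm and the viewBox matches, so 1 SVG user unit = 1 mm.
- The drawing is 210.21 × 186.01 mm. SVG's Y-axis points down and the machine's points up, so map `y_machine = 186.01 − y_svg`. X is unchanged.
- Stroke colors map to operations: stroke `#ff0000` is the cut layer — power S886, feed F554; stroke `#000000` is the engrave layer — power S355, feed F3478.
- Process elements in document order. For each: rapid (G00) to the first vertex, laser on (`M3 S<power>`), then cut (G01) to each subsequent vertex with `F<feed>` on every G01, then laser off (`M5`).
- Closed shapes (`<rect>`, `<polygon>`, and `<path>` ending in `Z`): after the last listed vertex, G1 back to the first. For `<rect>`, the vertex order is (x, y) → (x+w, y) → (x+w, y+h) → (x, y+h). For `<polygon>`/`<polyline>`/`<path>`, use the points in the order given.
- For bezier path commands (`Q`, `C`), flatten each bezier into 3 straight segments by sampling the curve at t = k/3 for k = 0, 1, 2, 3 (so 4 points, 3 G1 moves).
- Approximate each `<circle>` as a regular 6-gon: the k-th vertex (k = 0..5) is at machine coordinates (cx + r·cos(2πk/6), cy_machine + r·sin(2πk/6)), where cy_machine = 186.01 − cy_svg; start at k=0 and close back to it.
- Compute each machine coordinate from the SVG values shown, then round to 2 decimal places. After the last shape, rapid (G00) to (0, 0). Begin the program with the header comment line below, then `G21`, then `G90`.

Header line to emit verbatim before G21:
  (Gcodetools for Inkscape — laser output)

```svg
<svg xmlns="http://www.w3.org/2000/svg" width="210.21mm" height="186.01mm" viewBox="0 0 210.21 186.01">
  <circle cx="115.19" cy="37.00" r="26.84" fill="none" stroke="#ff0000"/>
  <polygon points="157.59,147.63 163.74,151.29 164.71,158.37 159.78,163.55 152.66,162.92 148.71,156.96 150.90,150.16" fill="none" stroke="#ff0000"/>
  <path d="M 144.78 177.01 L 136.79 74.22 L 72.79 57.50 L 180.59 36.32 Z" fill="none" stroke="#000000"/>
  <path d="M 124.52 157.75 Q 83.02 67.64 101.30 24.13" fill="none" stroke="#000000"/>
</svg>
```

Since the viewBox matches the mm dimensions, user units are millimetres directly. The only transform is the Y-flip y_m = 186.01 − y_svg.

Shape 1 is a circle drawn with `<circle>`. Its stroke #ff0000 means cut at S886, F554. After flipping Y the toolpath is (142.03,149.01) → (128.61,172.25) → (101.77,172.25) → (88.35,149.01) → (101.77,125.77) → (128.61,125.77) → (142.03,149.01), returning to the start.

Shape 2 is a regular polygon drawn with `<polygon>`. Its stroke #ff0000 means cut at S886, F554. After flipping Y the toolpath is (157.59,38.38) → (163.74,34.72) → (164.71,27.64) → (159.78,22.46) → (152.66,23.09) → (148.71,29.05) → (150.90,35.85) → (157.59,38.38), returning to the start.

Shape 3 is a closed polygon drawn with `<path>`. Its stroke #000000 means engrave at S355, F3478. After flipping Y the toolpath is (144.78,9.00) → (136.79,111.79) → (72.79,128.51) → (180.59,149.69) → (144.78,9.00), returning to the start.

Shape 4 is a quadratic bezier drawn with `<path>`. Its stroke #000000 means engrave at S355, F3478. After flipping Y the toolpath is (124.52,28.26) → (103.50,83.16) → (95.76,127.70) → (101.30,161.88).

(Gcodetools for Inkscape — laser output)
G21
G90
G00 X142.03 Y149.01
M3 S886
G01 X128.61 Y172.25 F554
G01 X101.77 Y172.25 F554
G01 X88.35 Y149.01 F554
G01 X101.77 Y125.77 F554
G01 X128.61 Y125.77 F554
G01 X142.03 Y149.01 F554
M5
G00 X157.59 Y38.38
M3 S886
G01 X163.74 Y34.72 F554
G01 X164.71 Y27.64 F554
G01 X159.78 Y22.46 F554
G01 X152.66 Y23.09 F554
G01 X148.71 Y29.05 F554
G01 X150.90 Y35.85 F554
G01 X157.59 Y38.38 F554
M5
G00 X144.78 Y9.00
M3 S355
G01 X136.79 Y111.79 F3478
G01 X72.79 Y128.51 F3478
G01 X180.59 Y149.69 F3478
G01 X144.78 Y9.00 F3478
M5
G00 X124.52 Y28.26
M3 S355
G01 X103.50 Y83.16 F3478
G01 X95.76 Y127.70 F3478
G01 X101.30 Y161.88 F3478
M5
G00 X0.00 Y0.00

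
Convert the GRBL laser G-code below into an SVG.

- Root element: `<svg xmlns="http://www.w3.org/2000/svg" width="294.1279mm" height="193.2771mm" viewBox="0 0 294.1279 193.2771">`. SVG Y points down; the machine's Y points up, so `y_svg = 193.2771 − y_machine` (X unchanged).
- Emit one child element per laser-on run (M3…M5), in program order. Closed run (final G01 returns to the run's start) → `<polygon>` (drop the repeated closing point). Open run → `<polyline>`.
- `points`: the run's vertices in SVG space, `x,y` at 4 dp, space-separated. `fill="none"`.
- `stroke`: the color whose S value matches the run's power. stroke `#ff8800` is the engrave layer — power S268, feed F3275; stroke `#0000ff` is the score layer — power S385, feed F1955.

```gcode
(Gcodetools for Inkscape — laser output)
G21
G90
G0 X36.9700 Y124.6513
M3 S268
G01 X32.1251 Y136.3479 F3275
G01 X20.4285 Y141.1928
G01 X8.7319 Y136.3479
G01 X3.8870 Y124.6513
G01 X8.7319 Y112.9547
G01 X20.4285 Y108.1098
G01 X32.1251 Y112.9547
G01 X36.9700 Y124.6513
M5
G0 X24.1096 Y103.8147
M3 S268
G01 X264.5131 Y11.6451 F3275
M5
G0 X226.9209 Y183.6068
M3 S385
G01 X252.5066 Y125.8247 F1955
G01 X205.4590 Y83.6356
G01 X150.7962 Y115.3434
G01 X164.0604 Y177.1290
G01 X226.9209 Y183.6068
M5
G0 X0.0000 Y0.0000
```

Machine Y-up, SVG Y-down with viewBox height 193.2771, so y_svg = 193.2771 − y_machine; X carries over.

Run 1: power S268 maps to stroke `#ff8800` (engrave). The run returns to its start, so emit a `<polygon>` with points (Y-flipped): 36.9700,68.6258 32.1251,56.9292 20.4285,52.0843 8.7319,56.9292 3.8870,68.6258 8.7319,80.3224 20.4285,85.1673 32.1251,80.3224.

Run 2: S268 ⇒ engrave layer `#ff8800`. The run is open, so emit a `<polyline>` with points (Y-flipped): 24.1096,89.4624 264.5131,181.6320.

Run 3: the run's S385 means `#0000ff` (score). The run returns to its start, so emit a `<polygon>` with points (Y-flipped): 226.9209,9.6703 252.5066,67.4524 205.4590,109.6415 150.7962,77.9337 164.0604,16.1481.

<svg xmlns="http://www.w3.org/2000/svg" width="294.1279mm" height="193.2771mm" viewBox="0 0 294.1279 193.2771">
  <polygon points="36.9700,68.6258 32.1251,56.9292 20.4285,52.0843 8.7319,56.9292 3.8870,68.6258 8.7319,80.3224 20.4285,85.1673 32.1251,80.3224" fill="none" stroke="#ff8800"/>
  <polyline points="24.1096,89.4624 264.5131,181.6320" fill="none" stroke="#ff8800"/>
  <polygon points="226.9209,9.6703 252.5066,67.4524 205.4590,109.6415 150.7962,77.9337 164.0604,16.1481" fill="none" stroke="#0000ff"/>
</svg>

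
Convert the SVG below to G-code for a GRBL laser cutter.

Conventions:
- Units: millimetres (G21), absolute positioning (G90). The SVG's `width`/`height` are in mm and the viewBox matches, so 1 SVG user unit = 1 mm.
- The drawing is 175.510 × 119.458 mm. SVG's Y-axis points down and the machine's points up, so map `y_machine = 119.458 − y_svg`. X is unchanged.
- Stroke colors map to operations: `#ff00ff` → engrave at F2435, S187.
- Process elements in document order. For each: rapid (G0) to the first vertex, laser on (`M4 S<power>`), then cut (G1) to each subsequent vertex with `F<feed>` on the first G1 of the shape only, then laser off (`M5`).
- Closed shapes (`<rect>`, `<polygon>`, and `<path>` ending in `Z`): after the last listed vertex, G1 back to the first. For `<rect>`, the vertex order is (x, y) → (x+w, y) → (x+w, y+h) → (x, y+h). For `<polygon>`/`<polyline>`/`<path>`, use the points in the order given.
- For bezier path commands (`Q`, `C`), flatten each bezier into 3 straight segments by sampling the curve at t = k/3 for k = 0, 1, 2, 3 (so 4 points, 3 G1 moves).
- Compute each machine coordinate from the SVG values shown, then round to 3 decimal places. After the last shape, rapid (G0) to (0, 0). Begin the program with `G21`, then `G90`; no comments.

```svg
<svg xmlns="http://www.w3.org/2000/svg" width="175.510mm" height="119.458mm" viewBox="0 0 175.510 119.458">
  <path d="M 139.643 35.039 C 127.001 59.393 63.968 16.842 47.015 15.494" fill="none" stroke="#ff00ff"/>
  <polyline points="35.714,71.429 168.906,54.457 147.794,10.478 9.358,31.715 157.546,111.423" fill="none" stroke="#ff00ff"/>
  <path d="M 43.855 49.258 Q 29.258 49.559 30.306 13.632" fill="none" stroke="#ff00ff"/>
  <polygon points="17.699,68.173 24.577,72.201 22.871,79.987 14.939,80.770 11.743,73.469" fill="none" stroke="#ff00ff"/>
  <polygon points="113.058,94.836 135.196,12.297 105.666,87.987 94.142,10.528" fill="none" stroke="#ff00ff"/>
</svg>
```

G21
G90
G0 X139.643 Y84.419
M4 S187
G1 X113.777 Y78.363 F2435
G1 X75.755 Y92.886
G1 X47.015 Y103.964
M5
G0 X35.714 Y48.029
M4 S187
G1 X168.906 Y65.001 F2435
G1 X147.794 Y108.980
G1 X9.358 Y87.743
G1 X157.546 Y8.035
M5
G0 X43.855 Y70.200
M4 S187
G1 X35.862 Y74.025 F2435
G1 X31.346 Y85.900
G1 X30.306 Y105.826
M5
G0 X17.699 Y51.285
M4 S187
G1 X24.577 Y47.257 F2435
G1 X22.871 Y39.471
G1 X14.939 Y38.688
G1 X11.743 Y45.989
G1 X17.699 Y51.285
M5
G0 X113.058 Y24.622
M4 S187
G1 X135.196 Y107.161 F2435
G1 X105.666 Y31.471
G1 X94.142 Y108.930
G1 X113.058 Y24.622
M5
G0 X0.000 Y0.000

Since the viewBox matches the mm dimensions, user units are millimetres directly. The only transform is the Y-flip y_m = 119.458 − y_svg.

Shape 1 is a cubic bezier drawn with `<path>`. Its stroke #ff00ff means engrave at S187, F2435. After flipping Y the toolpath is (139.643,84.419) → (113.777,78.363) → (75.755,92.886) → (47.015,103.964).

Shape 2 is a open polyline drawn with `<polyline>`. Its stroke #ff00ff means engrave at S187, F2435. After flipping Y the toolpath is (35.714,48.029) → (168.906,65.001) → (147.794,108.980) → (9.358,87.743) → (157.546,8.035).

Shape 3 is a quadratic bezier drawn with `<path>`. Its stroke #ff00ff means engrave at S187, F2435. After flipping Y the toolpath is (43.855,70.200) → (35.862,74.025) → (31.346,85.900) → (30.306,105.826).

Shape 4 is a regular polygon drawn with `<polygon>`. Its stroke #ff00ff means engrave at S187, F2435. After flipping Y the toolpath is (17.699,51.285) → (24.577,47.257) → (22.871,39.471) → (14.939,38.688) → (11.743,45.989) → (17.699,51.285), returning to the start.

Shape 5 is a closed polygon drawn with `<polygon>`. Its stroke #ff00ff means engrave at S187, F2435. After flipping Y the toolpath is (113.058,24.622) → (135.196,107.161) → (105.666,31.471) → (94.142,108.930) → (113.058,24.622), returning to the start.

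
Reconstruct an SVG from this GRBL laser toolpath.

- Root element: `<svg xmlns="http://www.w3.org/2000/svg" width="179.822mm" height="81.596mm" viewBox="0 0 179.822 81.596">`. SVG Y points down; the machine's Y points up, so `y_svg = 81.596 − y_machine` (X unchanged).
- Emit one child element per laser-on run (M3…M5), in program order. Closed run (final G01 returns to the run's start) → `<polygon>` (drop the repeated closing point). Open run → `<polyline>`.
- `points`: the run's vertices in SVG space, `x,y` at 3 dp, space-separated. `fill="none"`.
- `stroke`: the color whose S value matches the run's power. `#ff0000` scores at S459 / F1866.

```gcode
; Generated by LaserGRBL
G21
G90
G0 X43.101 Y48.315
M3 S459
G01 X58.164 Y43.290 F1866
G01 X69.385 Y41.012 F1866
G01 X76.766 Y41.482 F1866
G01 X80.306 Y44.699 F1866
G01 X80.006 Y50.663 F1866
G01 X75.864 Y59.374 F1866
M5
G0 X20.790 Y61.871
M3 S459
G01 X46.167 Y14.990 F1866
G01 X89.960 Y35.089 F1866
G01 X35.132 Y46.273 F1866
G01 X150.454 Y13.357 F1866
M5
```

<svg xmlns="http://www.w3.org/2000/svg" width="179.822mm" height="81.596mm" viewBox="0 0 179.822 81.596">
  <polyline points="43.101,33.281 58.164,38.306 69.385,40.584 76.766,40.114 80.306,36.897 80.006,30.933 75.864,22.222" fill="none" stroke="#ff0000"/>
  <polyline points="20.790,19.725 46.167,66.606 89.960,46.507 35.132,35.323 150.454,68.239" fill="none" stroke="#ff0000"/>
</svg>

y_svg = 81.596 − y_m. Every run uses S459, so all elements get stroke `#ff0000` (score).

[1] open run; points: 43.101,33.281 58.164,38.306 69.385,40.584 76.766,40.114 80.306,36.897 80.006,30.933 75.864,22.222

[2] open run; points: 20.790,19.725 46.167,66.606 89.960,46.507 35.132,35.323 150.454,68.239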